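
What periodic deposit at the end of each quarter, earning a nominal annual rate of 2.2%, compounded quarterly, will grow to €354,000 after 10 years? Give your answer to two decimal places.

With 4 periods per year: i = 0.0055, n = 40.
PMT = 354000 / ( [(1+0.0055)^40 − 1] / 0.0055 ) = 354000 / 44.604697 = 7,936.3839

€7,936.38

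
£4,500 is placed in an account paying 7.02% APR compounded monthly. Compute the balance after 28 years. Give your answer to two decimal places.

Periodic rate i = 0.0702/12 = 0.00585; n = 28 × 12 = 336 periods.
4,500 × (1+0.00585)^336 = 4,500 × 7.098425 = 31,942.9130

£31,942.91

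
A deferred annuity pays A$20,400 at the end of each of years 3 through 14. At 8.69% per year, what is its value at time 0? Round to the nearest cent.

A$125,608.73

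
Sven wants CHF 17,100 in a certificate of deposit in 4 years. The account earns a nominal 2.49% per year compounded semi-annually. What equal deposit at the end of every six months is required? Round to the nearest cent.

CHF 2,046.09

With 2 periods per year: i = 0.01245, n = 8.
FV-annuity factor = 8.357417; PMT = 17100 / 8.357417 = 2,046.0868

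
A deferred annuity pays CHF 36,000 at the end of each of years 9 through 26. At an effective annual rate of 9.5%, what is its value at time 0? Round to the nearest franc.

CHF 147,550

Value one period before first payment (t=8): 36000 × [1 − (1+0.095)^(−18)] / 0.095 = 36000 × 8.471266 = 304,965.5928
Discount back 8 years: 304,965.5928 × (1+0.095)^(−8) = 304,965.5928 × 0.483824 = 147,549.5503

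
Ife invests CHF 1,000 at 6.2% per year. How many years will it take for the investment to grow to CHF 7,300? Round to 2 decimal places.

33.05 years

n = ln(7300/1000) / ln(1+0.062) = ln(7.30000) / 0.060154 = 33.0465 years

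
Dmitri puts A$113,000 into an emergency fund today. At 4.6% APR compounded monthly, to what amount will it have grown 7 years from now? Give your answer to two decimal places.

Periodic rate i = 0.046/12 = 0.00383333; n = 7 × 12 = 84 periods.
FV = 113,000 × (1 + 0.00383333)^84 = 155,831.0215

A$155,831.02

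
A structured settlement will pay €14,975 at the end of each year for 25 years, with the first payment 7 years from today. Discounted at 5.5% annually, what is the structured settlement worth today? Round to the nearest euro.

PV at t=6 (ordinary 25-year annuity): 14975 × a(25|0.055) = 14975 × 13.413933 = 200,873.6415
Discount back 6 years: 200,873.6415 × (1+0.055)^(−6) = 200,873.6415 × 0.725246 = 145,682.7715

€145,683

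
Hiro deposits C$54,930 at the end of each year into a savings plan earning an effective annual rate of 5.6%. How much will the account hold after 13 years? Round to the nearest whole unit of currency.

FV = PMT · [(1+i)^n − 1] / i = 54930 · 18.404119 = 1,010,938.2407

C$1,010,938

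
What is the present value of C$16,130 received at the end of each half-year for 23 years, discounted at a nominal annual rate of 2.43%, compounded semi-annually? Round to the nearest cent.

Periodic rate i = 0.0243/2 = 0.01215; n = 23 × 2 = 46 periods.
PV = PMT · [1 − (1+i)^(−n)] / i = 16130 · 35.080908 = 565,855.0398

C$565,855.04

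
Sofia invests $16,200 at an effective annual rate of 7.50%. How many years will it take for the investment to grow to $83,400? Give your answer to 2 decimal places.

22.66 years

(1+i)^n = 83400/16200 = 5.14815, so n = ln 5.14815 / ln 1.075 = 22.6579 years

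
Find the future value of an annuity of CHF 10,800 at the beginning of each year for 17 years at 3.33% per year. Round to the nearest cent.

CHF 249,740.16

FV = 10800 × [(1+0.0333)^17 − 1] / 0.0333 × (1+i) = 10800 × 23.124089 = 249,740.1616
(annuity-due: payments at period start, so ×(1+i).)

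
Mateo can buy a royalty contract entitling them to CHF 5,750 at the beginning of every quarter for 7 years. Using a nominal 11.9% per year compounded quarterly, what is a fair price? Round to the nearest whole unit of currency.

i = 0.119/4 = 0.02975 per quarter; n = 7·4 = 28.
PV = PMT · [1 − (1+i)^(−n)] / i × (1+i) = 5750 · 19.381534 = 111,443.8187
Payments are at the start of each period, so multiply by (1+i).

CHF 111,444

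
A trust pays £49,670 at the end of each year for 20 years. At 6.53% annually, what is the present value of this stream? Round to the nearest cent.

£545,987.48

Annuity factor a(20|0.0653) = 10.992299; PV = 49670 × 10.992299 = 545,987.4789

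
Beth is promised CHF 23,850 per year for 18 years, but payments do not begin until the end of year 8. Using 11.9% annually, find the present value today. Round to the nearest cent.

CHF 79,172.95

Value one period before first payment (t=7): 23850 × [1 − (1+0.119)^(−18)] / 0.119 = 23850 × 7.292879 = 173,935.1749
Discount back 7 years: 173,935.1749 × (1+0.119)^(−7) = 173,935.1749 × 0.455187 = 79,172.9474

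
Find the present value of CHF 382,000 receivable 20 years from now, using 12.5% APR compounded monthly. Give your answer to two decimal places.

CHF 31,764.58

i = 0.125/12 = 0.0104167 per month; n = 20·12 = 240.
Discount factor = (1+0.0104167)^(−240) = 0.083153; PV = 382,000 × 0.083153 = 31,764.5764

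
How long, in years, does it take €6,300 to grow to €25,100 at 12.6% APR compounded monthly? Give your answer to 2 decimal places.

11.03 years

Periodic rate i = 0.126/12 = 0.0105.
(1+i)^n = 25100/6300 = 3.98413, so n = ln 3.98413 / ln 1.0105 = 132.3393 months
= 132.3393/12 years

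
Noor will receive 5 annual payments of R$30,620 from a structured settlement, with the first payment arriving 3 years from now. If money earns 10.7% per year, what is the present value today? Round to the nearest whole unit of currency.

PV at t=2 (ordinary 5-year annuity): 30620 × a(5|0.107) = 30620 × 3.723959 = 114,027.6275
Discount back 2 years: 114,027.6275 × (1+0.107)^(−2) = 114,027.6275 × 0.816027 = 93,049.6720

R$93,050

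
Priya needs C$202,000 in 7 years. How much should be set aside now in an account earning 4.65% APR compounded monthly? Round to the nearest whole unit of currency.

C$145,969

With 12 periods per year: i = 0.003875, n = 84.
PV = 202,000 / (1 + 0.003875)^84 = 202,000 / 1.383852 = 145,969.3589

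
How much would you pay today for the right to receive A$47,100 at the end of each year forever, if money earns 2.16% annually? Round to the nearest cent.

PV = C/r = 47100/0.0216 = 2,180,555.5556

A$2,180,555.56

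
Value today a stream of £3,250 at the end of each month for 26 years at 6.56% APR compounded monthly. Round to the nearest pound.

i = 0.0656/12 = 0.00546667 per month; n = 26·12 = 312.
Annuity factor a(312|0.00546667) = 149.541008; PV = 3250 × 149.541008 = 486,008.2773

£486,008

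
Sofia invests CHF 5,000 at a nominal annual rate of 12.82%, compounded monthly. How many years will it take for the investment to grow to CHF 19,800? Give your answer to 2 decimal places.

10.79 years

Periodic rate i = 0.1282/12 = 0.0106833.
(1+i)^n = 19800/5000 = 3.96000, so n = ln 3.96000 / ln 1.01068 = 129.5085 months
= 129.5085/12 years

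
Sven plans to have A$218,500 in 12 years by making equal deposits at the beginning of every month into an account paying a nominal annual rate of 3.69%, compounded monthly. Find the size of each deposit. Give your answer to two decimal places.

i = 0.0369/12 = 0.003075 per month; n = 12·12 = 144.
FV-annuity factor × (1+i) = 181.370105; PMT = 218500 / 181.370105 = 1,204.7189

A$1,204.72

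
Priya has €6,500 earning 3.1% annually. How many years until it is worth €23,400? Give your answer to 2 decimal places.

n = ln(23400/6500) / ln(1+0.031) = ln(3.60000) / 0.030529 = 41.9577 years

41.96 years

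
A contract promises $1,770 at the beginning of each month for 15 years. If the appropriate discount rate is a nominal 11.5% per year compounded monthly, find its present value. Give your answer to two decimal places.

i = 0.115/12 = 0.00958333 per month; n = 15·12 = 180.
PV = PMT · [1 − (1+i)^(−n)] / i × (1+i) = 1770 · 86.422885 = 152,968.5060
(annuity-due: payments at period start, so ×(1+i).)

$152,968.51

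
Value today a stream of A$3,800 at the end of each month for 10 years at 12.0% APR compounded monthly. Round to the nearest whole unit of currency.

Periodic rate i = 0.12/12 = 0.01; n = 10 × 12 = 120 periods.
PV = PMT · [1 − (1+i)^(−n)] / i = 3800 · 69.700522 = 264,861.9837

A$264,862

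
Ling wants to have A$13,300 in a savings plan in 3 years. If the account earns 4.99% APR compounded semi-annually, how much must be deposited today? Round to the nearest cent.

A$11,471.91

i = 0.0499/2 = 0.02495 per half-year; n = 3·2 = 6.
PV = FV·(1+i)^(−n) = 13,300 × 0.862549 = 11,471.9055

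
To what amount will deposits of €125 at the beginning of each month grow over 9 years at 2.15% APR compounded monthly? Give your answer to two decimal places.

€14,906.61

Periodic rate i = 0.0215/12 = 0.00179167; n = 9 × 12 = 108 periods.
Accumulation factor s(108|0.00179167) × (1+i) = 119.252891; FV = 125 × 119.252891 = 14,906.6114
(Beginning-of-period payments → annuity-due factor ×(1+i).)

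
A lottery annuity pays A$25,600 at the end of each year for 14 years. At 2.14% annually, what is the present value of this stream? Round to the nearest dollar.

A$306,888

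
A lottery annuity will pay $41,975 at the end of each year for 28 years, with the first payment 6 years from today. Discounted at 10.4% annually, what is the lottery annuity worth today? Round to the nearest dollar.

PV at t=5 (ordinary 28-year annuity): 41975 × a(28|0.104) = 41975 × 9.013057 = 378,323.0774
PV₀ = 378,323.0774 / (1+0.104)^5 = 378,323.0774 / 1.640006 = 230,683.9965

$230,684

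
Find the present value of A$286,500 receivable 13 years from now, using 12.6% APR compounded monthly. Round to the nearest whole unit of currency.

A$56,164

i = 0.126/12 = 0.0105 per month; n = 13·12 = 156.
PV = FV·(1+i)^(−n) = 286,500 × 0.196035 = 56,164.1307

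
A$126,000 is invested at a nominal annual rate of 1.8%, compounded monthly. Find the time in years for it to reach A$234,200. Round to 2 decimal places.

Periodic rate i = 0.018/12 = 0.0015.
n = ln(234200/126000) / ln(1+0.0015) = ln(1.85873) / 0.001499 = 413.5722 months
= 413.5722/12 years

34.46 years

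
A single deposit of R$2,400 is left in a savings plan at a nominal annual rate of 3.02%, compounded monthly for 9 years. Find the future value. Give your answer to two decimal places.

i = 0.0302/12 = 0.00251667 per month; n = 9·12 = 108.
FV = PV·(1+i)^n = 2,400 × 1.311877 = 3,148.5036

R$3,148.50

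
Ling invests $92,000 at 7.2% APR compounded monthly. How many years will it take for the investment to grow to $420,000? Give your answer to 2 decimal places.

Periodic rate i = 0.072/12 = 0.006.
n = ln(420000/92000) / ln(1+0.006) = ln(4.56522) / 0.005982 = 253.8362 months
= 253.8362/12 years

21.15 years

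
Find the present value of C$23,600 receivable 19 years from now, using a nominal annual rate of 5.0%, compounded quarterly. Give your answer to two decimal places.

C$9,180.99

i = 0.05/4 = 0.0125 per quarter; n = 19·4 = 76.
PV = FV·(1+i)^(−n) = 23,600 × 0.389025 = 9,180.9914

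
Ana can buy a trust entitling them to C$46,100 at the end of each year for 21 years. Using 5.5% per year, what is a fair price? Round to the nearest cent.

C$565,888.75

PV = 46100 × [1 − (1+0.055)^(−21)] / 0.055 = 46100 × 12.275244 = 565,888.7512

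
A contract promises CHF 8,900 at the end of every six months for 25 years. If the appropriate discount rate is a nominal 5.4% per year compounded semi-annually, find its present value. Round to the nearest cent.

i = 0.054/2 = 0.027 per half-year; n = 25·2 = 50.
PV = PMT · [1 − (1+i)^(−n)] / i = 8900 · 27.262098 = 242,632.6725

CHF 242,632.67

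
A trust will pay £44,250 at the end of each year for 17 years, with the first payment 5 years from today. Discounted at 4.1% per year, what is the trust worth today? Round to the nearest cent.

Value one period before first payment (t=4): 44250 × [1 − (1+0.041)^(−17)] / 0.041 = 44250 × 12.071860 = 534,179.7964
PV₀ = 534,179.7964 / (1+0.041)^4 = 534,179.7964 / 1.174365 = 454,867.1149

£454,867.11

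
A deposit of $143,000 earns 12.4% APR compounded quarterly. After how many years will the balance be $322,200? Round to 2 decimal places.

6.65 years

Periodic rate i = 0.124/4 = 0.031.
n = ln(322200/143000) / ln(1+0.031) = ln(2.25315) / 0.030529 = 26.6082 quarters
= 26.6082/4 years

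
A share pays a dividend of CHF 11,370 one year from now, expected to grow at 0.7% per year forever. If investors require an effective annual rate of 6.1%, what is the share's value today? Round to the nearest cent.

CHF 210,555.56

PV = D₁/(r − g) = 11370/(0.061 − 0.007) = 210,555.5556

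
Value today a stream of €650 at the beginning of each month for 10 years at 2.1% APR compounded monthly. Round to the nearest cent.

€70,422.18

With 12 periods per year: i = 0.00175, n = 120.
PV = 650 × [1 − (1+0.00175)^(−120)] / 0.00175 × (1+i) = 650 × 108.341821 = 70,422.1835
(Beginning-of-period payments → annuity-due factor ×(1+i).)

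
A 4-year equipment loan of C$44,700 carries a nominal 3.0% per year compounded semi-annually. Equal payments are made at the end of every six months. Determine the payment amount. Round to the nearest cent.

C$5,971.21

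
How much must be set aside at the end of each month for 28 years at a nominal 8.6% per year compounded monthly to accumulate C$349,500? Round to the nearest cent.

C$250.06

With 12 periods per year: i = 0.00716667, n = 336.
FV-annuity factor = 1397.679124; PMT = 349500 / 1397.679124 = 250.0574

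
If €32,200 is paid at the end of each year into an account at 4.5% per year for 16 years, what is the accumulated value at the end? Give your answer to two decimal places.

€731,562.64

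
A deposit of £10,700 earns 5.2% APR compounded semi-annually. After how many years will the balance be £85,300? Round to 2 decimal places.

40.44 years

Periodic rate i = 0.052/2 = 0.026.
(1+i)^n = 85300/10700 = 7.97196, so n = ln 7.97196 / ln 1.026 = 80.8770 half-years
= 80.8770/2 years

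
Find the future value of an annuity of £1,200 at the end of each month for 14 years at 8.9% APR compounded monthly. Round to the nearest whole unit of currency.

£398,097

i = 0.089/12 = 0.00741667 per month; n = 14·12 = 168.
Accumulation factor s(168|0.00741667) = 331.747700; FV = 1200 × 331.747700 = 398,097.2395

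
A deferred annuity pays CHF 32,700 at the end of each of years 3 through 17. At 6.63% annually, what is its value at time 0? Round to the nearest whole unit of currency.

Value one period before first payment (t=2): 32700 × [1 − (1+0.0663)^(−15)] / 0.0663 = 32700 × 9.324642 = 304,915.8061
Discount back 2 years: 304,915.8061 × (1+0.0663)^(−2) = 304,915.8061 × 0.879511 = 268,176.7475

CHF 268,177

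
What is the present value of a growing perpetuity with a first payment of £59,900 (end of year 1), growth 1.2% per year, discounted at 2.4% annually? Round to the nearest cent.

£4,991,666.67

PV = D₁/(r − g) = 59900/(0.024 − 0.012) = 4,991,666.6667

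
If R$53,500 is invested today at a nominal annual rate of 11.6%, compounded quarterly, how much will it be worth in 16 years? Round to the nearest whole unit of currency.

i = 0.116/4 = 0.029 per quarter; n = 16·4 = 64.
FV = 53,500 × (1 + 0.029)^64 = 333,378.6371

R$333,379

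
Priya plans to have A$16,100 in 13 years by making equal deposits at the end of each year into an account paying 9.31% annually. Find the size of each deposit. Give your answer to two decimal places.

A$687.22

PMT = 16100 / ( [(1+0.0931)^13 − 1] / 0.0931 ) = 16100 / 23.427600 = 687.2236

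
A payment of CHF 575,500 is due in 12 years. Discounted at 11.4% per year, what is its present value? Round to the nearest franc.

CHF 157,552

PV = 575,500 / (1 + 0.114)^12 = 575,500 / 3.652770 = 157,551.6798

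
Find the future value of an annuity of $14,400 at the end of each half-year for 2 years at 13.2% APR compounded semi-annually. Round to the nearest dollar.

$63,557

i = 0.132/2 = 0.066 per half-year; n = 2·2 = 4.
FV = PMT · [(1+i)^n − 1] / i = 14400 · 4.413711 = 63,557.4455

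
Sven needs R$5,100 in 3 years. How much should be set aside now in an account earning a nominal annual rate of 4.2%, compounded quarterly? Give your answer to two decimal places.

Periodic rate i = 0.042/4 = 0.0105; n = 3 × 4 = 12 periods.
PV = FV·(1+i)^(−n) = 5,100 × 0.882194 = 4,499.1903

R$4,499.19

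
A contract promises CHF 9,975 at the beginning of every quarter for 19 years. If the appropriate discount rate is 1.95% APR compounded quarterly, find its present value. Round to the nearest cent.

i = 0.0195/4 = 0.004875 per quarter; n = 19·4 = 76.
PV = 9975 × [1 − (1+0.004875)^(−76)] / 0.004875 × (1+i) = 9975 × 63.691390 = 635,321.6141
Payments are at the start of each period, so multiply by (1+i).

CHF 635,321.61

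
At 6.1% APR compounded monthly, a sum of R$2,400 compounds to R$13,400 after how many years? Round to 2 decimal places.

28.26 years

Periodic rate i = 0.061/12 = 0.00508333.
n = ln(13400/2400) / ln(1+0.00508333) = ln(5.58333) / 0.005070 = 339.1777 months
= 339.1777/12 years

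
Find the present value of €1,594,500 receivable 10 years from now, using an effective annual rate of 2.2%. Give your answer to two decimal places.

PV = FV·(1+i)^(−n) = 1,594,500 × 0.804435 = 1,282,671.8557

€1,282,671.86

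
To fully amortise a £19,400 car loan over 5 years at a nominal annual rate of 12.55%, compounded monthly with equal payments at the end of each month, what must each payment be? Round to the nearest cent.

With 12 periods per year: i = 0.0104583, n = 60.
PMT = 19400 / ( [1 − (1+0.0104583)^(−60)] / 0.0104583 ) = 19400 / 44.398314 = 436.9535

£436.95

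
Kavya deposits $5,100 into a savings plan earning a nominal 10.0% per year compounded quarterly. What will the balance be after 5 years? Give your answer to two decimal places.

$8,356.94

With 4 periods per year: i = 0.025, n = 20.
FV = 5,100 × (1 + 0.025)^20 = 8,356.9438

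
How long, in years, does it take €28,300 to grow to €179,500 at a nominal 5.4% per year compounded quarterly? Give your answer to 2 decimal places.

Periodic rate i = 0.054/4 = 0.0135.
n = ln(179500/28300) / ln(1+0.0135) = ln(6.34276) / 0.013410 = 137.7596 quarters
= 137.7596/4 years

34.44 years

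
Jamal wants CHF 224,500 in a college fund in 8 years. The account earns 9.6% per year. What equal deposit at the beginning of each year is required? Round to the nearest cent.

PMT = 224500 / ( [(1+0.096)^8 − 1] / 0.096 × (1+i) ) = 224500 / 12.353036 = 18,173.6696

CHF 18,173.67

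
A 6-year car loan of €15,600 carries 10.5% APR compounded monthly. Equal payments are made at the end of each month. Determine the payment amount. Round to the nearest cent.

€292.95

i = 0.105/12 = 0.00875 per month; n = 6·12 = 72.
Annuity-PV factor = 53.251057; PMT = 15600 / 53.251057 = 292.9519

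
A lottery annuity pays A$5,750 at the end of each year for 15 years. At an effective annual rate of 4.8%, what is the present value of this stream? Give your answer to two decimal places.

A$60,498.13

PV = PMT · [1 − (1+i)^(−n)] / i = 5750 · 10.521414 = 60,498.1283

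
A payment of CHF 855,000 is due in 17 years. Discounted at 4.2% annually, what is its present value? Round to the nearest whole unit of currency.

CHF 424,830

PV = FV·(1+i)^(−n) = 855,000 × 0.496877 = 424,829.7211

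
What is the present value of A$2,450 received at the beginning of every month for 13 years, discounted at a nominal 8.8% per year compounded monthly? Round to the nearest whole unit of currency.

Periodic rate i = 0.088/12 = 0.00733333; n = 13 × 12 = 156 periods.
Annuity factor a(156|0.00733333) × (1+i) = 93.424476; PV = 2450 × 93.424476 = 228,889.9659
(Beginning-of-period payments → annuity-due factor ×(1+i).)

A$228,890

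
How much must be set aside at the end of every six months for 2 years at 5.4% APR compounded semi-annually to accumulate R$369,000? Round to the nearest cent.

i = 0.054/2 = 0.027 per half-year; n = 2·2 = 4.
PMT = 369000 / ( [(1+0.027)^4 − 1] / 0.027 ) = 369000 / 4.164936 = 88,596.8063

R$88,596.81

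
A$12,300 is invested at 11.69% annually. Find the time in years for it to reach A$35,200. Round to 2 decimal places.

n = ln(35200/12300) / ln(1+0.1169) = ln(2.86179) / 0.110557 = 9.5105 years

9.51 years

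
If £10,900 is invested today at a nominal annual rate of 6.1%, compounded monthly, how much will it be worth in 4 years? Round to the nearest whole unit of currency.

£13,904

Periodic rate i = 0.061/12 = 0.00508333; n = 4 × 12 = 48 periods.
FV = PV·(1+i)^n = 10,900 × 1.275556 = 13,903.5571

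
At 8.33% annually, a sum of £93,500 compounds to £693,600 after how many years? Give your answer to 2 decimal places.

25.05 years

(1+i)^n = 693600/93500 = 7.41818, so n = ln 7.41818 / ln 1.0833 = 25.0454 years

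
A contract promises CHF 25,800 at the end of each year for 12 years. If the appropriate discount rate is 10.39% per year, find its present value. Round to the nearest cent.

PV = PMT · [1 − (1+i)^(−n)] / i = 25800 · 6.685449 = 172,484.5877

CHF 172,484.59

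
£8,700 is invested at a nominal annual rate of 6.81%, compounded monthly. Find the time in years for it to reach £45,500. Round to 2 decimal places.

24.36 years

Periodic rate i = 0.0681/12 = 0.005675.
(1+i)^n = 45500/8700 = 5.22989, so n = ln 5.22989 / ln 1.00568 = 292.3488 months
= 292.3488/12 years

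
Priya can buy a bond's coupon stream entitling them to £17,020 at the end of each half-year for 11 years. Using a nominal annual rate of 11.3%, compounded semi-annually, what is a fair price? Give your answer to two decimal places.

With 2 periods per year: i = 0.0565, n = 22.
Annuity factor a(22|0.0565) = 12.416822; PV = 17020 × 12.416822 = 211,334.3040

£211,334.30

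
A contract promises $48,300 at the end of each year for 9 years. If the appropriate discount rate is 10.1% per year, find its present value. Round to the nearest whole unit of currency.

PV = PMT · [1 − (1+i)^(−n)] / i = 48300 · 5.736203 = 277,058.6281

$277,059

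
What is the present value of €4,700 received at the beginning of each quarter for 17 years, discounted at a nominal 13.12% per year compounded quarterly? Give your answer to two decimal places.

€131,505.87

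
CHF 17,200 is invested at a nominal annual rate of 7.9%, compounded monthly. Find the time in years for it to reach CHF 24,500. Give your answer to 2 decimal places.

Periodic rate i = 0.079/12 = 0.00658333.
n = ln(24500/17200) / ln(1+0.00658333) = ln(1.42442) / 0.006562 = 53.9130 months
= 53.9130/12 years

4.49 years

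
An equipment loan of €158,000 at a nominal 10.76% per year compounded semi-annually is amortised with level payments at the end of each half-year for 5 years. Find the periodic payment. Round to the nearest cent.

With 2 periods per year: i = 0.0538, n = 10.
Annuity-PV factor = 7.581202; PMT = 158000 / 7.581202 = 20,841.0234

€20,841.02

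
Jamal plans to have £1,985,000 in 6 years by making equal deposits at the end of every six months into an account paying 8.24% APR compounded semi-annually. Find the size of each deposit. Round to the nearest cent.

Periodic rate i = 0.0824/2 = 0.0412; n = 6 × 2 = 12 periods.
FV-annuity factor = 15.129650; PMT = 1.985e+06 / 15.129650 = 131,199.3334

£131,199.33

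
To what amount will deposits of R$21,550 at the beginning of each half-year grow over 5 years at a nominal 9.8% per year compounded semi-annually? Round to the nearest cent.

i = 0.098/2 = 0.049 per half-year; n = 5·2 = 10.
FV = 21550 × [(1+0.049)^10 − 1] / 0.049 × (1+i) = 21550 × 13.132788 = 283,011.5748
Payments are at the start of each period, so multiply by (1+i).

R$283,011.57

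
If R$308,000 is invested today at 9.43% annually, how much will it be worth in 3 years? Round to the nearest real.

R$403,608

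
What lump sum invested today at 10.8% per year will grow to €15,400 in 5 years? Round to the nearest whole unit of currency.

Discount factor = (1+0.108)^(−5) = 0.598827; PV = 15,400 × 0.598827 = 9,221.9321

€9,222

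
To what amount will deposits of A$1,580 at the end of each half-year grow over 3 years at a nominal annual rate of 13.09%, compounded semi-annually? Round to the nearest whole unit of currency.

i = 0.1309/2 = 0.06545 per half-year; n = 3·2 = 6.
Accumulation factor s(6|0.06545) = 7.071741; FV = 1580 × 7.071741 = 11,173.3506

A$11,173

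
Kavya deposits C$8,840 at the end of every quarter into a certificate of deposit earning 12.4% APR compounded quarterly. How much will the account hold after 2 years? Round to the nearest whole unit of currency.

With 4 periods per year: i = 0.031, n = 8.
FV = 8840 × [(1+0.031)^8 − 1] / 0.031 = 8840 × 8.923954 = 78,887.7524

C$78,888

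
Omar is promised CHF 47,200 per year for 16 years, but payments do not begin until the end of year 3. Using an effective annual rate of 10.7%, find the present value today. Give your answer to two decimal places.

Value one period before first payment (t=2): 47200 × [1 − (1+0.107)^(−16)] / 0.107 = 47200 × 7.508180 = 354,386.1151
PV₀ = 354,386.1151 / (1+0.107)^2 = 354,386.1151 / 1.225449 = 289,188.7913

CHF 289,188.79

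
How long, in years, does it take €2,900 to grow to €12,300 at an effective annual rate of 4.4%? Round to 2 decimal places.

n = ln(12300/2900) / ln(1+0.044) = ln(4.24138) / 0.043059 = 33.5556 years

33.56 years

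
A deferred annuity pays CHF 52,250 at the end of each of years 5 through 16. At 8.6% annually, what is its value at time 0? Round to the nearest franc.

Value one period before first payment (t=4): 52250 × [1 − (1+0.086)^(−12)] / 0.086 = 52250 × 7.307311 = 381,807.0056
PV₀ = 381,807.0056 / (1+0.086)^4 = 381,807.0056 / 1.390975 = 274,488.7767

CHF 274,489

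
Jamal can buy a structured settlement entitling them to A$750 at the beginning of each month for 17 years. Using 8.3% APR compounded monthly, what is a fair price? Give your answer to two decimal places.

Periodic rate i = 0.083/12 = 0.00691667; n = 17 × 12 = 204 periods.
Annuity factor a(204|0.00691667) × (1+i) = 109.898984; PV = 750 × 109.898984 = 82,424.2382
Payments are at the start of each period, so multiply by (1+i).

A$82,424.24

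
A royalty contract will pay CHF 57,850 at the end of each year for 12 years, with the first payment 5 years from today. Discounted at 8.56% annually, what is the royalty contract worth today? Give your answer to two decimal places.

Value one period before first payment (t=4): 57850 × [1 − (1+0.0856)^(−12)] / 0.0856 = 57850 × 7.322226 = 423,590.7521
PV₀ = 423,590.7521 / (1+0.0856)^4 = 423,590.7521 / 1.388927 = 304,977.0304

CHF 304,977.03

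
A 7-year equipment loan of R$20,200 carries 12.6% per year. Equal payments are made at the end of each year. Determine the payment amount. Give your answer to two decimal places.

PMT = 20200 / ( [1 − (1+0.126)^(−7)] / 0.126 ) = 20200 / 4.478223 = 4,510.7173

R$4,510.72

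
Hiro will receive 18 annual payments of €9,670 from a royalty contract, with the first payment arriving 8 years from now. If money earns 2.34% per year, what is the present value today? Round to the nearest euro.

€119,694

Value one period before first payment (t=7): 9670 × [1 − (1+0.0234)^(−18)] / 0.0234 = 9670 × 14.553373 = 140,731.1206
Discount back 7 years: 140,731.1206 × (1+0.0234)^(−7) = 140,731.1206 × 0.850515 = 119,693.9660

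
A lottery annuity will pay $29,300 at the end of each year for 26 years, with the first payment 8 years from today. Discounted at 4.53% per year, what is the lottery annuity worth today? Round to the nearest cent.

$324,426.70

Value one period before first payment (t=7): 29300 × [1 − (1+0.0453)^(−26)] / 0.0453 = 29300 × 15.098563 = 442,387.9075
PV₀ = 442,387.9075 / (1+0.0453)^7 = 442,387.9075 / 1.363599 = 324,426.7040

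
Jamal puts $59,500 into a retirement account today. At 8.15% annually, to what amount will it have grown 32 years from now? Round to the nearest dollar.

$730,072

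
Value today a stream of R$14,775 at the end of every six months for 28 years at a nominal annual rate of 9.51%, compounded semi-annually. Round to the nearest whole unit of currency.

R$287,680

i = 0.0951/2 = 0.04755 per half-year; n = 28·2 = 56.
PV = PMT · [1 − (1+i)^(−n)] / i = 14775 · 19.470716 = 287,679.8288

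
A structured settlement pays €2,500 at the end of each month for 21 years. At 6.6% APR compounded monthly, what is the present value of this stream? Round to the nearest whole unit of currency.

Periodic rate i = 0.066/12 = 0.0055; n = 21 × 12 = 252 periods.
Annuity factor a(252|0.0055) = 136.177258; PV = 2500 × 136.177258 = 340,443.1447

€340,443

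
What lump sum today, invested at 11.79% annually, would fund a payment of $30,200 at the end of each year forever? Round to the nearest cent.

$256,149.28

PV = C/r = 30200/0.1179 = 256,149.2791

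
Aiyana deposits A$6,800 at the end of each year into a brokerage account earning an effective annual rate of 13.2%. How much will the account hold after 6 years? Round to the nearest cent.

Accumulation factor s(6|0.132) = 8.364841; FV = 6800 × 8.364841 = 56,880.9200

A$56,880.92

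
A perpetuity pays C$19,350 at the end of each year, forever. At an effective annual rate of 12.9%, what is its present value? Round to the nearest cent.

C$150,000.00

PV = C/r = 19350/0.129 = 150,000.0000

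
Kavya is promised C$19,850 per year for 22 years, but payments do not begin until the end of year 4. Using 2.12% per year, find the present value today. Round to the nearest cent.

C$325,024.56

Value one period before first payment (t=3): 19850 × [1 − (1+0.0212)^(−22)] / 0.0212 = 19850 × 17.437655 = 346,137.4563
Discount back 3 years: 346,137.4563 × (1+0.0212)^(−3) = 346,137.4563 × 0.939004 = 325,024.5603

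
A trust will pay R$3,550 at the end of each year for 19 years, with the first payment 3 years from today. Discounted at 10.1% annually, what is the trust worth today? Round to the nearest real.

R$24,336

Value one period before first payment (t=2): 3550 × [1 − (1+0.101)^(−19)] / 0.101 = 3550 × 8.309809 = 29,499.8225
Discount back 2 years: 29,499.8225 × (1+0.101)^(−2) = 29,499.8225 × 0.824946 = 24,335.7517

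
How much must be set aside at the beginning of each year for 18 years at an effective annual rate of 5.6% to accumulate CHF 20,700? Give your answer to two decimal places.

CHF 658.68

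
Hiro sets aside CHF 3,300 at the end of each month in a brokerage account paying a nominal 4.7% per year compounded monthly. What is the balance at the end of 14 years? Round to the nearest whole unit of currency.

CHF 782,266

With 12 periods per year: i = 0.00391667, n = 168.
FV = PMT · [(1+i)^n − 1] / i = 3300 · 237.050178 = 782,265.5860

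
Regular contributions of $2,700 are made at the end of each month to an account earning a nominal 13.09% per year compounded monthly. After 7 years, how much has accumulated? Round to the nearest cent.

$368,218.89

Periodic rate i = 0.1309/12 = 0.0109083; n = 7 × 12 = 84 periods.
FV = 2700 × [(1+0.0109083)^84 − 1] / 0.0109083 = 2700 × 136.377366 = 368,218.8883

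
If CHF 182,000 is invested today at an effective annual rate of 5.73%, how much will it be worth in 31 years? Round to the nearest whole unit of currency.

FV = PV·(1+i)^n = 182,000 × 5.625294 = 1,023,803.4446

CHF 1,023,803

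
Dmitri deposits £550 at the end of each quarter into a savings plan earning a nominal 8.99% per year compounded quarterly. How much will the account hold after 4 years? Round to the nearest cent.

£10,450.93

With 4 periods per year: i = 0.022475, n = 16.
Accumulation factor s(16|0.022475) = 19.001694; FV = 550 × 19.001694 = 10,450.9318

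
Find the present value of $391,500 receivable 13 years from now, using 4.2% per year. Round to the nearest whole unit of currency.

PV = 391,500 / (1 + 0.042)^13 = 391,500 / 1.707184 = 229,325.0093

$229,325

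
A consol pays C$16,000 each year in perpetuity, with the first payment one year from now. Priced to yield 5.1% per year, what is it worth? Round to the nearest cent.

PV = C/r = 16000/0.051 = 313,725.4902

C$313,725.49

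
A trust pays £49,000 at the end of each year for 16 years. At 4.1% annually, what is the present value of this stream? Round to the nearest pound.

£566,773

PV = 49000 × [1 − (1+0.041)^(−16)] / 0.041 = 49000 × 11.566806 = 566,773.4968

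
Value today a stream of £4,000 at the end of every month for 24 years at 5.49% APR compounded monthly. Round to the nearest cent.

i = 0.0549/12 = 0.004575 per month; n = 24·12 = 288.
PV = 4000 × [1 − (1+0.004575)^(−288)] / 0.004575 = 4000 × 159.872560 = 639,490.2411

£639,490.24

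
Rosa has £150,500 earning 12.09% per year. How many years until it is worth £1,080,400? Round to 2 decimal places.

(1+i)^n = 1.0804e+06/150500 = 7.17874, so n = ln 7.17874 / ln 1.1209 = 17.2706 years

17.27 years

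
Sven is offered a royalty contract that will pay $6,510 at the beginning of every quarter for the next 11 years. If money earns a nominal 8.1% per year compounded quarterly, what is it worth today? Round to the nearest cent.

$192,231.42

Periodic rate i = 0.081/4 = 0.02025; n = 11 × 4 = 44 periods.
Annuity factor a(44|0.02025) × (1+i) = 29.528637; PV = 6510 × 29.528637 = 192,231.4241
(annuity-due: payments at period start, so ×(1+i).)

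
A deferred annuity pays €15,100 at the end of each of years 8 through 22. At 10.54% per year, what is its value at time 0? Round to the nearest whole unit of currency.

PV at t=7 (ordinary 15-year annuity): 15100 × a(15|0.1054) = 15100 × 7.377253 = 111,396.5185
Discount back 7 years: 111,396.5185 × (1+0.1054)^(−7) = 111,396.5185 × 0.495865 = 55,237.6757

€55,238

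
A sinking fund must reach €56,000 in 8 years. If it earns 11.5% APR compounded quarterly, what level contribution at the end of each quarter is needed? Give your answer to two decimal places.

€1,090.09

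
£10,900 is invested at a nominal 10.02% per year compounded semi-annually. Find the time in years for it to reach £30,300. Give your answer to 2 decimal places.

10.46 years

Periodic rate i = 0.1002/2 = 0.0501.
n = ln(30300/10900) / ln(1+0.0501) = ln(2.77982) / 0.048885 = 20.9139 half-years
= 20.9139/2 years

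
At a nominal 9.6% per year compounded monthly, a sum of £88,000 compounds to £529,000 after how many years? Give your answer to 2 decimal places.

18.76 years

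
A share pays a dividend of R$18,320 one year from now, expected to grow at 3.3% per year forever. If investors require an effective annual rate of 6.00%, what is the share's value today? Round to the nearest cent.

R$678,518.52

PV = PMT / (i − g) = 18320 / (0.06 − 0.033) = 18320 / 0.027000 = 678,518.5185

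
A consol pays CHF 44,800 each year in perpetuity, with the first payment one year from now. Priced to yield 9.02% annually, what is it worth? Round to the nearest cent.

CHF 496,674.06

PV = C/r = 44800/0.0902 = 496,674.0576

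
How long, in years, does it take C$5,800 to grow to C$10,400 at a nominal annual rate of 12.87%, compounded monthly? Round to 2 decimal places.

Periodic rate i = 0.1287/12 = 0.010725.
(1+i)^n = 10400/5800 = 1.79310, so n = ln 1.79310 / ln 1.01073 = 54.7388 months
= 54.7388/12 years

4.56 years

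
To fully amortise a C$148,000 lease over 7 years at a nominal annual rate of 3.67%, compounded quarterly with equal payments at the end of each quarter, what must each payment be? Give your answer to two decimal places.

i = 0.0367/4 = 0.009175 per quarter; n = 7·4 = 28.
Annuity-PV factor = 24.593779; PMT = 148000 / 24.593779 = 6,017.7819

C$6,017.78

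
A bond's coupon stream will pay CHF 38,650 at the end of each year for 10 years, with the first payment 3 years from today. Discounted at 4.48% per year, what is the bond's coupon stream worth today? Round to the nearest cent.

CHF 280,437.47

Value one period before first payment (t=2): 38650 × [1 − (1+0.0448)^(−10)] / 0.0448 = 38650 × 7.920505 = 306,127.5167
PV₀ = 306,127.5167 / (1+0.0448)^2 = 306,127.5167 / 1.091607 = 280,437.4702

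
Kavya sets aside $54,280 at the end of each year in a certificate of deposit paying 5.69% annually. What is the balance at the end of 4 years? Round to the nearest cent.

FV = 54280 × [(1+0.0569)^4 − 1] / 0.0569 = 54280 × 4.354535 = 236,364.1413

$236,364.14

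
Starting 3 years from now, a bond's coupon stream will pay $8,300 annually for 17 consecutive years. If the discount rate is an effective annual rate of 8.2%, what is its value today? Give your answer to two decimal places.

PV at t=2 (ordinary 17-year annuity): 8300 × a(17|0.082) = 8300 × 9.001212 = 74,710.0567
PV₀ = 74,710.0567 / (1+0.082)^2 = 74,710.0567 / 1.170724 = 63,815.2602

$63,815.26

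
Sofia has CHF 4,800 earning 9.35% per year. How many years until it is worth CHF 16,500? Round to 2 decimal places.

13.81 years

n = ln(16500/4800) / ln(1+0.0935) = ln(3.43750) / 0.089384 = 13.8140 years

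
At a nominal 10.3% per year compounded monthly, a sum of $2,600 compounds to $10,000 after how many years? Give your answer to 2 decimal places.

13.13 years

Periodic rate i = 0.103/12 = 0.00858333.
n = ln(10000/2600) / ln(1+0.00858333) = ln(3.84615) / 0.008547 = 157.6132 months
= 157.6132/12 years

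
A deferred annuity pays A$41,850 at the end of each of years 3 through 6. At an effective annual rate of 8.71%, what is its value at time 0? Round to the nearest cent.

PV at t=2 (ordinary 4-year annuity): 41850 × a(4|0.0871) = 41850 × 3.260450 = 136,449.8208
PV₀ = 136,449.8208 / (1+0.0871)^2 = 136,449.8208 / 1.181786 = 115,460.6447

A$115,460.64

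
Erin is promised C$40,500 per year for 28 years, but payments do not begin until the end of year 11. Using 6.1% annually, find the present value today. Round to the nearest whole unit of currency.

C$297,283

PV at t=10 (ordinary 28-year annuity): 40500 × a(28|0.061) = 40500 × 13.269958 = 537,433.2863
PV₀ = 537,433.2863 / (1+0.061)^10 = 537,433.2863 / 1.807814 = 297,283.4431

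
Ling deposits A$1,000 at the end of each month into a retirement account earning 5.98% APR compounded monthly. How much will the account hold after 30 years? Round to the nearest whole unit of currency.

A$1,000,681

Periodic rate i = 0.0598/12 = 0.00498333; n = 30 × 12 = 360 periods.
Accumulation factor s(360|0.00498333) = 1000.680875; FV = 1000 × 1000.680875 = 1,000,680.8749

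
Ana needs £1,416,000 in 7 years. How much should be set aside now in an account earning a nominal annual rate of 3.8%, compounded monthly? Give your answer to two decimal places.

£1,085,734.02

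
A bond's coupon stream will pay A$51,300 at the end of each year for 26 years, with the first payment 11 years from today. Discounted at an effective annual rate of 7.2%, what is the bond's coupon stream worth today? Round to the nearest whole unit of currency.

PV at t=10 (ordinary 26-year annuity): 51300 × a(26|0.072) = 51300 × 11.610630 = 595,625.3161
PV₀ = 595,625.3161 / (1+0.072)^10 = 595,625.3161 / 2.004231 = 297,183.9117

A$297,184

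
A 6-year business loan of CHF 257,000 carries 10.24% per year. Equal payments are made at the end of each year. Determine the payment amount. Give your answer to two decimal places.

Annuity-PV factor = 4.324799; PMT = 257000 / 4.324799 = 59,424.7234

CHF 59,424.72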